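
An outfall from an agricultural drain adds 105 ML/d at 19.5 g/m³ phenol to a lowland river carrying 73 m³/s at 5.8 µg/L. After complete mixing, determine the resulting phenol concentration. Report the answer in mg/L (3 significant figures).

105 ML/d = 1.215 m³/s.
5.8 µg/L = 0.0058 mg/L.
Flow-weighted mixing gives C = (1.215·19.5 + 73·0.0058) / (1.215 + 73) = 24.12/74.22 = 0.325 mg/L.

0.325 mg/L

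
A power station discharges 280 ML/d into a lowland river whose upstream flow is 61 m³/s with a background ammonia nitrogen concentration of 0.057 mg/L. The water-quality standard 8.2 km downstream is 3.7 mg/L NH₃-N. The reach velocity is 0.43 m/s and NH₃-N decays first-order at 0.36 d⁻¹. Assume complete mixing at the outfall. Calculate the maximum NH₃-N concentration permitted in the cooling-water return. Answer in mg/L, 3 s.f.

280 ML/d = 3.241 m³/s.
Travel time to the compliance point: t = 8200/0.43 = 1.907e+04 s = 0.2207 d; decay factor exp(−0.36·0.2207) = 0.9236.
So the concentration just after mixing may be at most 3.7/0.9236 = 4.006 mg/L.
Mass balance: 4.006·64.24 = 3.241·Cₑ + 61·0.057.
Cₑ = (257.3 − 3.477) / 3.241 = 78.34 mg/L.

78.3 mg/L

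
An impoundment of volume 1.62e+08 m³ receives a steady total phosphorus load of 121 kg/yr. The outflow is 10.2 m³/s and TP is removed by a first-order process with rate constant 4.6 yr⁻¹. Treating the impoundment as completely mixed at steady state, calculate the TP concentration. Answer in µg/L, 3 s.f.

Outflow Q = 10.2 m³/s × 3.156e+07 s/yr = 3.219e+08 m³/yr.
Steady-state CSTR mass balance: W = Q·C + k·V·C, so C = W/(Q + kV).
Q + kV = 3.219e+08 + 4.6·1.62e+08 = 1.067e+09 m³/yr.
C = 121/1.067e+09 = 1.134e-07 kg/m³ = 0.0001134 mg/L = 0.1134 µg/L.

0.113 µg/L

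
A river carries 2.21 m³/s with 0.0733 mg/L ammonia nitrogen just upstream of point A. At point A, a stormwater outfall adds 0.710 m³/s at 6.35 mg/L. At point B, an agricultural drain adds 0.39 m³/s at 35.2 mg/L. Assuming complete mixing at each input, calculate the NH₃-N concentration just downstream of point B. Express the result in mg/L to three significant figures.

After input A: C = (2.21·0.0733 + 0.71·6.35) / 2.92 = 1.599 mg/L.
After input B: C = (2.92·1.599 + 0.39·35.2) / 3.31 = 5.558 mg/L.

5.56 mg/L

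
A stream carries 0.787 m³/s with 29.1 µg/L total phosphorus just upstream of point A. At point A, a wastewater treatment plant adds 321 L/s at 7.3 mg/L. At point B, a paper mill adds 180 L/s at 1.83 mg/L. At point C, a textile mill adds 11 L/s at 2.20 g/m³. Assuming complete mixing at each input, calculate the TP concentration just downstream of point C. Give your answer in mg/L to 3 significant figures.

2.09 mg/L

29.1 µg/L = 0.0291 mg/L.
321 L/s = 0.321 m³/s.
After input A: C = (0.787·0.0291 + 0.321·7.3) / 1.108 = 2.136 mg/L.
180 L/s = 0.18 m³/s.
After input B: C = (1.108·2.136 + 0.18·1.83) / 1.288 = 2.093 mg/L.
11 L/s = 0.011 m³/s.
After input C: C = (1.288·2.093 + 0.011·2.2) / 1.299 = 2.094 mg/L.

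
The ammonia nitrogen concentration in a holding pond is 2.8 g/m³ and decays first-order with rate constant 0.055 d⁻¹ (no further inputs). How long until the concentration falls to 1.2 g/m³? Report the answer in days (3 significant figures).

t = ln(C₀/C)/k = ln(2.8/1.2)/0.055 = 0.8473/0.055 = 15.41 d.

15.4 d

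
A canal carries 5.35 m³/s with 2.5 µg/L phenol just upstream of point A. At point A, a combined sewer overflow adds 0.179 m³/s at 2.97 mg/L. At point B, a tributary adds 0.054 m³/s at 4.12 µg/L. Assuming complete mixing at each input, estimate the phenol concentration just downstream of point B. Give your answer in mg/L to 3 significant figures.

2.5 µg/L = 0.0025 mg/L.
After input A: C = (5.35·0.0025 + 0.179·2.97) / 5.529 = 0.09857 mg/L.
4.12 µg/L = 0.00412 mg/L.
After input B: C = (5.529·0.09857 + 0.054·0.00412) / 5.583 = 0.09766 mg/L.

0.0977 mg/L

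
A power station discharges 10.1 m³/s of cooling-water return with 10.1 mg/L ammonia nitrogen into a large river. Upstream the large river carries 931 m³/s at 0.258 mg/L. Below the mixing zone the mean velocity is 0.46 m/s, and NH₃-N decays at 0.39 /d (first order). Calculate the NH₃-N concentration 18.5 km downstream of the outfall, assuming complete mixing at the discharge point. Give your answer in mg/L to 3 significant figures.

0.303 mg/L

After complete mixing, C₀ = (10.1·10.1 + 931·0.258) / 941.1 = 0.3636 mg/L.
Travel time t = 1.85e+04 m / 0.46 m/s = 4.022e+04 s = 0.4655 d.
C = 0.3636·exp(−0.39·0.4655) = 0.3636·0.834 = 0.3033 mg/L.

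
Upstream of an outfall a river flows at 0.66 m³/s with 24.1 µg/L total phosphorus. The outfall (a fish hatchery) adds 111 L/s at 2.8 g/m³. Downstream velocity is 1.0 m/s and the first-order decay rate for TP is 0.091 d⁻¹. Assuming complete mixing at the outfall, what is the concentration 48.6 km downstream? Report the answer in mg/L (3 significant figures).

111 L/s = 0.111 m³/s.
24.1 µg/L = 0.0241 mg/L.
After complete mixing, C₀ = (0.111·2.8 + 0.66·0.0241) / 0.771 = 0.4237 mg/L.
Travel time t = 4.86e+04 m / 1.0 m/s = 4.86e+04 s = 0.5625 d.
C = 0.4237·exp(−0.091·0.5625) = 0.4237·0.9501 = 0.4026 mg/L.

0.403 mg/L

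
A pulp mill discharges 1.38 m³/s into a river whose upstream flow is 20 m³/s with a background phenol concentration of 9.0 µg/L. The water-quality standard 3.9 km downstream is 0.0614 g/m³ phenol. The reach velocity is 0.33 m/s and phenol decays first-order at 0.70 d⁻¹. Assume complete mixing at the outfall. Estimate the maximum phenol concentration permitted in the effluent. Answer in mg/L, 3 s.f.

0.916 mg/L

9.0 µg/L = 0.009 mg/L.
Travel time to the compliance point: t = 3900/0.33 = 1.182e+04 s = 0.1368 d; decay factor exp(−0.70·0.1368) = 0.9087.
So the concentration just after mixing may be at most 0.0614/0.9087 = 0.06757 mg/L.
Mass balance: 0.06757·21.38 = 1.38·Cₑ + 20·0.009.
Cₑ = (1.445 − 0.18) / 1.38 = 0.9164 mg/L.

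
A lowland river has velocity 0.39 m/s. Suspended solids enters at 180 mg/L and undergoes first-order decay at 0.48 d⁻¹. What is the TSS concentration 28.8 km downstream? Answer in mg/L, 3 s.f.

Travel time t = 28.8 km / 0.39 m/s = 2.88e+04/0.39 = 7.385e+04 s = 0.8547 d.
First-order decay: C = 180·exp(−0.48·0.8547) = 180·0.6635 = 119.4 mg/L.

119 mg/L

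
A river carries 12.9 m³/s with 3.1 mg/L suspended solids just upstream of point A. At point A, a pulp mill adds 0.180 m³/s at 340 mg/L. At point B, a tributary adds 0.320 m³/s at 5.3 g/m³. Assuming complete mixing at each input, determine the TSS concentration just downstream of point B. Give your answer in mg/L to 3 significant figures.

After input A: C = (12.9·3.1 + 0.18·340) / 13.08 = 7.736 mg/L.
After input B: C = (13.08·7.736 + 0.32·5.3) / 13.4 = 7.678 mg/L.

7.68 mg/L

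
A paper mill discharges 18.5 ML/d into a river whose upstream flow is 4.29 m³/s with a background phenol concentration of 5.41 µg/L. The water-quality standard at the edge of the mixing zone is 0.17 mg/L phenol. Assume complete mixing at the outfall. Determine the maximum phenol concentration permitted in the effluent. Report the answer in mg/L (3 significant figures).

18.5 ML/d = 0.2141 m³/s.
5.41 µg/L = 0.00541 mg/L.
Mass balance: 0.17·4.504 = 0.2141·Cₑ + 4.29·0.00541.
Cₑ = (0.7657 − 0.02321) / 0.2141 = 3.468 mg/L.

3.47 mg/L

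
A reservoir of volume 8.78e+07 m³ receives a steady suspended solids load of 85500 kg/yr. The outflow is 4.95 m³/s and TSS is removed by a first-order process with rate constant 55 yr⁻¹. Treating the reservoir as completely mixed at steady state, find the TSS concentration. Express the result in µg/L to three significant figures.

17.2 µg/L

Outflow Q = 4.95 m³/s × 3.156e+07 s/yr = 1.562e+08 m³/yr.
Steady-state CSTR mass balance: W = Q·C + k·V·C, so C = W/(Q + kV).
Q + kV = 1.562e+08 + 55·8.78e+07 = 4.985e+09 m³/yr.
C = 85500/4.985e+09 = 1.715e-05 kg/m³ = 0.01715 mg/L = 17.15 µg/L.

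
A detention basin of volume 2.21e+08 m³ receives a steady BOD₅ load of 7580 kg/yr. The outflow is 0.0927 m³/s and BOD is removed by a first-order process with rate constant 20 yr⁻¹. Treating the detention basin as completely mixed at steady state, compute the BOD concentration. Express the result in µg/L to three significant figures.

Outflow Q = 0.0927 m³/s × 3.156e+07 s/yr = 2.925e+06 m³/yr.
Steady-state CSTR mass balance: W = Q·C + k·V·C, so C = W/(Q + kV).
Q + kV = 2.925e+06 + 20·2.21e+08 = 4.423e+09 m³/yr.
C = 7580/4.423e+09 = 1.714e-06 kg/m³ = 0.001714 mg/L = 1.714 µg/L.

1.71 µg/L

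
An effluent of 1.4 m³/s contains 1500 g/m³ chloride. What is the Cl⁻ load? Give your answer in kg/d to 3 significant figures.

181000 kg/d

Mass flux = Q·C = 1.4 m³/s × 1500 g/m³ = 2100 g/s.
= 2100 g/s × 86.4 = 1.814e+05 kg/d.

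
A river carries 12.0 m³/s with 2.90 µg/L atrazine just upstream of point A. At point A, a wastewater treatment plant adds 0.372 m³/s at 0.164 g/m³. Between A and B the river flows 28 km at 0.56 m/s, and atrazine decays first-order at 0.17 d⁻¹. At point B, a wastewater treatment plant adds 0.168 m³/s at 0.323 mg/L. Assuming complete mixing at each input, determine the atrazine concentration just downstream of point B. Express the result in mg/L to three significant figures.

0.0113 mg/L

2.90 µg/L = 0.0029 mg/L.
After input A: C = (12·0.0029 + 0.372·0.164) / 12.37 = 0.007744 mg/L.
Over the 28 km reach to input B (t = 5e+04 s = 0.5787 d), decay gives C = 0.007744·exp(−0.17·0.5787) = 0.007018 mg/L.
After input B: C = (12.37·0.007018 + 0.168·0.323) / 12.54 = 0.01125 mg/L.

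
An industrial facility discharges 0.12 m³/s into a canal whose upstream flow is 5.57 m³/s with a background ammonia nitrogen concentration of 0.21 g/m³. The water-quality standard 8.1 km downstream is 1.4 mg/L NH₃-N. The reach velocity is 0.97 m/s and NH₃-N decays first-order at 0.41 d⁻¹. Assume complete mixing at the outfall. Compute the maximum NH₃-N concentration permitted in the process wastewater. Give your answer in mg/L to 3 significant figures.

Travel time to the compliance point: t = 8100/0.97 = 8351 s = 0.09665 d; decay factor exp(−0.41·0.09665) = 0.9611.
So the concentration just after mixing may be at most 1.4/0.9611 = 1.457 mg/L.
Mass balance: 1.457·5.69 = 0.12·Cₑ + 5.57·0.21.
Cₑ = (8.288 − 1.17) / 0.12 = 59.32 mg/L.

59.3 mg/L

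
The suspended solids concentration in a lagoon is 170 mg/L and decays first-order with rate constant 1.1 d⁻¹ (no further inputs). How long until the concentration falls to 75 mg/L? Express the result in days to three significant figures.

t = ln(C₀/C)/k = ln(170/75)/1.1 = 0.8183/1.1 = 0.7439 d.

0.744 d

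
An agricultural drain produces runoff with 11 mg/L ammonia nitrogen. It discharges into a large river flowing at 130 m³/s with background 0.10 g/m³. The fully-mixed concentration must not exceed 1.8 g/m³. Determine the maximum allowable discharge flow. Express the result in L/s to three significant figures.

Mass balance at complete mixing: C_std·(Q_w + Q_r) = Q_w·C_e + Q_r·C_b.
Rearranging, Q_w = Q_r·(C_std − C_b)/(C_e − C_std) = 130·(1.8 − 0.1) / (11 − 1.8) = 24.02 m³/s.
= 2.402e+04 L/s.

24000 L/s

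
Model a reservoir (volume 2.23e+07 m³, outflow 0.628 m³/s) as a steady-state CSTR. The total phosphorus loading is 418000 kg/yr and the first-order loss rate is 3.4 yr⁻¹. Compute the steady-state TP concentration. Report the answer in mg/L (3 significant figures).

4.37 mg/L

Outflow Q = 0.628 m³/s × 3.156e+07 s/yr = 1.982e+07 m³/yr.
Steady-state CSTR mass balance: W = Q·C + k·V·C, so C = W/(Q + kV).
Q + kV = 1.982e+07 + 3.4·2.23e+07 = 9.564e+07 m³/yr.
C = 418000/9.564e+07 = 0.004371 kg/m³ = 4.371 mg/L.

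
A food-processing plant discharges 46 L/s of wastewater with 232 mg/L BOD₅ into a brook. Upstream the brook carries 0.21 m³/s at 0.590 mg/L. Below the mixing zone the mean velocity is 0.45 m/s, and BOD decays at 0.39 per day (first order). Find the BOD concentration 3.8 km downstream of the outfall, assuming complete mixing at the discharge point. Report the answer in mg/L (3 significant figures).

46 L/s = 0.046 m³/s.
After complete mixing, C₀ = (0.046·232 + 0.21·0.59) / 0.256 = 42.17 mg/L.
Travel time t = 3800 m / 0.45 m/s = 8444 s = 0.09774 d.
C = 42.17·exp(−0.39·0.09774) = 42.17·0.9626 = 40.59 mg/L.

40.6 mg/L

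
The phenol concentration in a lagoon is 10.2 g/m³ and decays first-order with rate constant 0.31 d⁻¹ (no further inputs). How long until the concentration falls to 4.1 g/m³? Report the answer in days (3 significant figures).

2.94 d

t = ln(C₀/C)/k = ln(10.2/4.1)/0.31 = 0.9114/0.31 = 2.94 d.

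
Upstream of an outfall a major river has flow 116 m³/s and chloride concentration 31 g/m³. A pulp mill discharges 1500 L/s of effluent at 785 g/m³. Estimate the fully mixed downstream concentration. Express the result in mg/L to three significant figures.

1500 L/s = 1.5 m³/s.
Flow-weighted mixing gives C = (1.5·785 + 116·31) / (1.5 + 116) = 4774/117.5 = 40.63 mg/L.

40.6 mg/L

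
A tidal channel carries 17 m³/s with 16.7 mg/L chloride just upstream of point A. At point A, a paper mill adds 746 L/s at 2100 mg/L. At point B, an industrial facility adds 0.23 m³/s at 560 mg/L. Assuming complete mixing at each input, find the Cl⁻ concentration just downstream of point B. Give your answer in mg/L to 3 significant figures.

110 mg/L

746 L/s = 0.746 m³/s.
After input A: C = (17·16.7 + 0.746·2100) / 17.75 = 104.3 mg/L.
After input B: C = (17.75·104.3 + 0.23·560) / 17.98 = 110.1 mg/L.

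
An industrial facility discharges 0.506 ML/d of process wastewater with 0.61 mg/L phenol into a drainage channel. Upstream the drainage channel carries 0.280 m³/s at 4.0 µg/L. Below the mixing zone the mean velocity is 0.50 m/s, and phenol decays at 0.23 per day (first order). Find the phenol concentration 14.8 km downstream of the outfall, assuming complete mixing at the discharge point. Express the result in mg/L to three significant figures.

0.506 ML/d = 0.005856 m³/s.
4.0 µg/L = 0.004 mg/L.
After complete mixing, C₀ = (0.005856·0.61 + 0.28·0.004) / 0.2859 = 0.01642 mg/L.
Travel time t = 1.48e+04 m / 0.50 m/s = 2.96e+04 s = 0.3426 d.
C = 0.01642·exp(−0.23·0.3426) = 0.01642·0.9242 = 0.01517 mg/L.

0.0152 mg/L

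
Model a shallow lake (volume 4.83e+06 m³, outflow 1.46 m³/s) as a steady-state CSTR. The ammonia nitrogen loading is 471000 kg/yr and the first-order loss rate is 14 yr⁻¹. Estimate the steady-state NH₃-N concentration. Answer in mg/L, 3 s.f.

4.14 mg/L

Outflow Q = 1.46 m³/s × 3.156e+07 s/yr = 4.607e+07 m³/yr.
Steady-state CSTR mass balance: W = Q·C + k·V·C, so C = W/(Q + kV).
Q + kV = 4.607e+07 + 14·4.83e+06 = 1.137e+08 m³/yr.
C = 471000/1.137e+08 = 0.004143 kg/m³ = 4.143 mg/L.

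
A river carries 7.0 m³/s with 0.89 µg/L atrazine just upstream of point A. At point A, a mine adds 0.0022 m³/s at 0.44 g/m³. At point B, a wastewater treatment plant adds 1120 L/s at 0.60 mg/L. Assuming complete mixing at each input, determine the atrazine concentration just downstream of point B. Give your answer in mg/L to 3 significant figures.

0.0836 mg/L

0.89 µg/L = 0.00089 mg/L.
After input A: C = (7·0.00089 + 0.0022·0.44) / 7.002 = 0.001028 mg/L.
1120 L/s = 1.12 m³/s.
After input B: C = (7.002·0.001028 + 1.12·0.6) / 8.122 = 0.08362 mg/L.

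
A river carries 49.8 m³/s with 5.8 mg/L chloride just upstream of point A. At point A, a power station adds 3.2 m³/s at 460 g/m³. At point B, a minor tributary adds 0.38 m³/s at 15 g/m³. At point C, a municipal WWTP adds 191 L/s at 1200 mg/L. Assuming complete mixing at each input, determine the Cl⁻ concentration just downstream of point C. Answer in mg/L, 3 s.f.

After input A: C = (49.8·5.8 + 3.2·460) / 53 = 33.22 mg/L.
After input B: C = (53·33.22 + 0.38·15) / 53.38 = 33.09 mg/L.
191 L/s = 0.191 m³/s.
After input C: C = (53.38·33.09 + 0.191·1200) / 53.57 = 37.25 mg/L.

37.3 mg/L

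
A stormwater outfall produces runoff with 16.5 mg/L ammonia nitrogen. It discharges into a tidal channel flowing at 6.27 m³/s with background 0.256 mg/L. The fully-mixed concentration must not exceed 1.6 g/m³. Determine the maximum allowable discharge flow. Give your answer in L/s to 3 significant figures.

Mass balance at complete mixing: C_std·(Q_w + Q_r) = Q_w·C_e + Q_r·C_b.
Rearranging, Q_w = Q_r·(C_std − C_b)/(C_e − C_std) = 6.27·(1.6 − 0.256) / (16.5 − 1.6) = 0.5656 m³/s.
= 565.6 L/s.

566 L/s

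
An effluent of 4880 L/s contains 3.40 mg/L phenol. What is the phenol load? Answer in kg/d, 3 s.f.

1430 kg/d

4880 L/s = 4.88 m³/s.
Mass flux = Q·C = 4.88 m³/s × 3.4 g/m³ = 16.59 g/s.
= 16.59 g/s × 86.4 = 1434 kg/d.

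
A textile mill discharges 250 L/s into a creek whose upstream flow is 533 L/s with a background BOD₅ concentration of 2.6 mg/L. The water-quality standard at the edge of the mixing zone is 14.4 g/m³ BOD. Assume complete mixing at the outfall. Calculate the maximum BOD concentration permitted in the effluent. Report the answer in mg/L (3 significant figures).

39.6 mg/L

250 L/s = 0.25 m³/s.
533 L/s = 0.533 m³/s.
Mass balance: 14.4·0.783 = 0.25·Cₑ + 0.533·2.6.
Cₑ = (11.28 − 1.386) / 0.25 = 39.56 mg/L.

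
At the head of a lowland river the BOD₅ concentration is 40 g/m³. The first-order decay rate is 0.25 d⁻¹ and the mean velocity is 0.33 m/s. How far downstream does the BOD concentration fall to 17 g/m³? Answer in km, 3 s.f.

From C = C₀·e^(−kt), t = ln(C₀/C)/k = ln(40/17)/0.25 = 0.8557/0.25 = 3.423 d.
Distance = v·t = 0.33 m/s × 2.957e+05 s = 9.759e+04 m = 97.59 km.

97.6 km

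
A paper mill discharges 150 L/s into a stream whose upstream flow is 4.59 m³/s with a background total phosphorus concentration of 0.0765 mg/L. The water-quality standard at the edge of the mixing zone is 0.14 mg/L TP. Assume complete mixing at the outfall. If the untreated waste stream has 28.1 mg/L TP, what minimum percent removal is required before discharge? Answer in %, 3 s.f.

92.6 %

150 L/s = 0.15 m³/s.
Mass balance: 0.14·4.74 = 0.15·Cₑ + 4.59·0.0765.
Cₑ = (0.6636 − 0.3511) / 0.15 = 2.083 mg/L.
Required removal = 1 − 2.083/28.1 = 92.59 %.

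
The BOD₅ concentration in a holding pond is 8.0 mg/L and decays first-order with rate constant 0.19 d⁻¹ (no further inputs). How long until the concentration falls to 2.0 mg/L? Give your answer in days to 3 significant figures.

t = ln(C₀/C)/k = ln(8.0/2.0)/0.19 = 1.386/0.19 = 7.296 d.

7.30 d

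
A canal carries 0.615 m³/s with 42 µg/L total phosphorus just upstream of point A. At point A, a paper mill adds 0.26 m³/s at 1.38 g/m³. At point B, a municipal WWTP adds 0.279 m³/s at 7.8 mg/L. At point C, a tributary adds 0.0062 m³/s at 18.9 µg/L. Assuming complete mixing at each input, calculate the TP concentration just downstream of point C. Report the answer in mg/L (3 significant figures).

42 µg/L = 0.042 mg/L.
After input A: C = (0.615·0.042 + 0.26·1.38) / 0.875 = 0.4396 mg/L.
After input B: C = (0.875·0.4396 + 0.279·7.8) / 1.154 = 2.219 mg/L.
18.9 µg/L = 0.0189 mg/L.
After input C: C = (1.154·2.219 + 0.0062·0.0189) / 1.16 = 2.207 mg/L.

2.21 mg/L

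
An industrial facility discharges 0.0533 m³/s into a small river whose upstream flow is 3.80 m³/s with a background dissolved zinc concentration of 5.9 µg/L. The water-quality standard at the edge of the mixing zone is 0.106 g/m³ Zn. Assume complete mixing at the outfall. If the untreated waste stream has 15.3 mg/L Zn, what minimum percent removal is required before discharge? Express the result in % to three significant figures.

52.7 %

5.9 µg/L = 0.0059 mg/L.
Mass balance: 0.106·3.853 = 0.0533·Cₑ + 3.8·0.0059.
Cₑ = (0.4084 − 0.02242) / 0.0533 = 7.243 mg/L.
Required removal = 1 − 7.243/15.3 = 52.66 %.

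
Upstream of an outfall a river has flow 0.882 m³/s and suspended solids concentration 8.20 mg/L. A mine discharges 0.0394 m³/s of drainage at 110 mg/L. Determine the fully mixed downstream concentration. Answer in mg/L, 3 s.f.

12.6 mg/L

Conservation of mass across the mixing zone: C = (0.0394·110 + 0.882·8.2) / (0.0394 + 0.882) = 11.57/0.9214 = 12.55 mg/L.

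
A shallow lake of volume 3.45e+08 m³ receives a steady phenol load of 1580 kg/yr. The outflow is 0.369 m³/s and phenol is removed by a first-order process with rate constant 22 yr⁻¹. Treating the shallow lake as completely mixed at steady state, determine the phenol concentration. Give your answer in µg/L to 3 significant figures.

0.208 µg/L

Outflow Q = 0.369 m³/s × 3.156e+07 s/yr = 1.164e+07 m³/yr.
Steady-state CSTR mass balance: W = Q·C + k·V·C, so C = W/(Q + kV).
Q + kV = 1.164e+07 + 22·3.45e+08 = 7.602e+09 m³/yr.
C = 1580/7.602e+09 = 2.078e-07 kg/m³ = 0.0002078 mg/L = 0.2078 µg/L.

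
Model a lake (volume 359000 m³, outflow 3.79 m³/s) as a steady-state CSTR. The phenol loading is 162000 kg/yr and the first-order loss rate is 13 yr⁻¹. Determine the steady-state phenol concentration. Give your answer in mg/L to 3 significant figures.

1.30 mg/L

Outflow Q = 3.79 m³/s × 3.156e+07 s/yr = 1.196e+08 m³/yr.
Steady-state CSTR mass balance: W = Q·C + k·V·C, so C = W/(Q + kV).
Q + kV = 1.196e+08 + 13·359000 = 1.243e+08 m³/yr.
C = 162000/1.243e+08 = 0.001304 kg/m³ = 1.304 mg/L.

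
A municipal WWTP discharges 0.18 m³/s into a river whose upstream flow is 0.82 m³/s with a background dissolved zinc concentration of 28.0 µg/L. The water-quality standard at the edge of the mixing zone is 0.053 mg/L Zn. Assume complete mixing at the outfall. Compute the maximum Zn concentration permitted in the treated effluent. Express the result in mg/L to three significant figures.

0.167 mg/L

28.0 µg/L = 0.028 mg/L.
Mass balance: 0.053·1 = 0.18·Cₑ + 0.82·0.028.
Cₑ = (0.053 − 0.02296) / 0.18 = 0.1669 mg/L.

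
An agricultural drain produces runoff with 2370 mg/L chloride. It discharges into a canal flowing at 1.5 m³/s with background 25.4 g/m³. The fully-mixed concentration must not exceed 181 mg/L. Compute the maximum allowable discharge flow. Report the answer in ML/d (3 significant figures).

Mass balance at complete mixing: C_std·(Q_w + Q_r) = Q_w·C_e + Q_r·C_b.
Rearranging, Q_w = Q_r·(C_std − C_b)/(C_e − C_std) = 1.5·(181 − 25.4) / (2370 − 181) = 0.1066 m³/s.
= 9.212 ML/d.

9.21 ML/d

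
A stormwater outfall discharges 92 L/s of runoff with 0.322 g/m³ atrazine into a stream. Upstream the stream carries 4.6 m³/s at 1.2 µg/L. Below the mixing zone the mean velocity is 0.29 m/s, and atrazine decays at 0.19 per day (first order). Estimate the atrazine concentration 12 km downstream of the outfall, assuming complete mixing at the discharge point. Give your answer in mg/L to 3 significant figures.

92 L/s = 0.092 m³/s.
1.2 µg/L = 0.0012 mg/L.
After complete mixing, C₀ = (0.092·0.322 + 4.6·0.0012) / 4.692 = 0.00749 mg/L.
Travel time t = 1.2e+04 m / 0.29 m/s = 4.138e+04 s = 0.4789 d.
C = 0.00749·exp(−0.19·0.4789) = 0.00749·0.913 = 0.006839 mg/L.

0.00684 mg/L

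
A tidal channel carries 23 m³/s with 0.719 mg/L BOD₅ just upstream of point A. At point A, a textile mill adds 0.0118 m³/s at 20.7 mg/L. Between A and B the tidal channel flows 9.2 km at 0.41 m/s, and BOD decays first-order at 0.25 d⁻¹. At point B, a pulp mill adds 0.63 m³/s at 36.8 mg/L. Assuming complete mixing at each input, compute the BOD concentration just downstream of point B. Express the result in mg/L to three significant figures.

1.65 mg/L

After input A: C = (23·0.719 + 0.0118·20.7) / 23.01 = 0.7292 mg/L.
Over the 9.2 km reach to input B (t = 2.244e+04 s = 0.2597 d), decay gives C = 0.7292·exp(−0.25·0.2597) = 0.6834 mg/L.
After input B: C = (23.01·0.6834 + 0.63·36.8) / 23.64 = 1.646 mg/L.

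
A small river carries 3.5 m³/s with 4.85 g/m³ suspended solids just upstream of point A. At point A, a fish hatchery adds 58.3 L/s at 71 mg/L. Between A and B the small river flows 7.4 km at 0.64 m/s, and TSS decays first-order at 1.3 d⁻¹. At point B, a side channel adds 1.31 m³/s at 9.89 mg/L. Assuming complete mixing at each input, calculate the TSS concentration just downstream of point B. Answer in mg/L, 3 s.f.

58.3 L/s = 0.0583 m³/s.
After input A: C = (3.5·4.85 + 0.0583·71) / 3.558 = 5.934 mg/L.
Over the 7.4 km reach to input B (t = 1.156e+04 s = 0.1338 d), decay gives C = 5.934·exp(−1.3·0.1338) = 4.986 mg/L.
After input B: C = (3.558·4.986 + 1.31·9.89) / 4.868 = 6.306 mg/L.

6.31 mg/L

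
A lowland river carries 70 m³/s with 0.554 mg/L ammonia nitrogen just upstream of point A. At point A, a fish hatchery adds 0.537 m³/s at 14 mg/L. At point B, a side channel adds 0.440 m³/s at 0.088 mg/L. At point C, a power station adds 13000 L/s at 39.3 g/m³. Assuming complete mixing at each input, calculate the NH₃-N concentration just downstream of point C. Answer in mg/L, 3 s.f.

6.64 mg/L

After input A: C = (70·0.554 + 0.537·14) / 70.54 = 0.6564 mg/L.
After input B: C = (70.54·0.6564 + 0.44·0.088) / 70.98 = 0.6528 mg/L.
13000 L/s = 13 m³/s.
After input C: C = (70.98·0.6528 + 13·39.3) / 83.98 = 6.636 mg/L.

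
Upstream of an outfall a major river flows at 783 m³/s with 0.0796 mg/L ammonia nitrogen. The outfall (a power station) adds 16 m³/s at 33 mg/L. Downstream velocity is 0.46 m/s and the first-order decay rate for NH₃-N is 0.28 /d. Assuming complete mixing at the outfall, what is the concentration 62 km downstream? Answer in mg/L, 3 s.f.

After complete mixing, C₀ = (16·33 + 783·0.0796) / 799 = 0.7388 mg/L.
Travel time t = 6.2e+04 m / 0.46 m/s = 1.348e+05 s = 1.56 d.
C = 0.7388·exp(−0.28·1.56) = 0.7388·0.6461 = 0.4774 mg/L.

0.477 mg/L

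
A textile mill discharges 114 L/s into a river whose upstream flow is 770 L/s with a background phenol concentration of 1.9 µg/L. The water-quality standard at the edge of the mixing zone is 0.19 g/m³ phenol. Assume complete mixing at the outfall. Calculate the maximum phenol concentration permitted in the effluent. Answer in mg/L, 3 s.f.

114 L/s = 0.114 m³/s.
770 L/s = 0.77 m³/s.
1.9 µg/L = 0.0019 mg/L.
Mass balance: 0.19·0.884 = 0.114·Cₑ + 0.77·0.0019.
Cₑ = (0.168 − 0.001463) / 0.114 = 1.46 mg/L.

1.46 mg/L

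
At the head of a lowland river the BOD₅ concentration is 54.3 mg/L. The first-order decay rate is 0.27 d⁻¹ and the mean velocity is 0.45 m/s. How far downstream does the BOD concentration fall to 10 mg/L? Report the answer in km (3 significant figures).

From C = C₀·e^(−kt), t = ln(C₀/C)/k = ln(54.3/10)/0.27 = 1.692/0.27 = 6.266 d.
Distance = v·t = 0.45 m/s × 5.414e+05 s = 2.436e+05 m = 243.6 km.

244 km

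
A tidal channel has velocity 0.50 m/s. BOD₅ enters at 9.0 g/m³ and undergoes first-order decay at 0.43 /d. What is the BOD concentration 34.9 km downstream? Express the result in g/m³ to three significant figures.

Travel time t = 34.9 km / 0.50 m/s = 3.49e+04/0.50 = 6.98e+04 s = 0.8079 d.
First-order decay: C = 9.0·exp(−0.43·0.8079) = 9.0·0.7065 = 6.359 g/m³.

6.36 g/m³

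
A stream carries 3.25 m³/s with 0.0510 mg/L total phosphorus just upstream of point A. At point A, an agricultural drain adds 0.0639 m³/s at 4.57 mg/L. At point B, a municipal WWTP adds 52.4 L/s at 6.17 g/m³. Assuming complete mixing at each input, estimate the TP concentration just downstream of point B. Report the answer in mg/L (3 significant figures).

After input A: C = (3.25·0.051 + 0.0639·4.57) / 3.314 = 0.1381 mg/L.
52.4 L/s = 0.0524 m³/s.
After input B: C = (3.314·0.1381 + 0.0524·6.17) / 3.366 = 0.232 mg/L.

0.232 mg/L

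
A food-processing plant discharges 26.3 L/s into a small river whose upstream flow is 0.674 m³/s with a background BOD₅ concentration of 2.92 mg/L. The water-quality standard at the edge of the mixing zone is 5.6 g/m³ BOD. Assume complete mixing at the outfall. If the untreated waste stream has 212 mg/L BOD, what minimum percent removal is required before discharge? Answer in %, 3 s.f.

65.0 %

26.3 L/s = 0.0263 m³/s.
Mass balance: 5.6·0.7003 = 0.0263·Cₑ + 0.674·2.92.
Cₑ = (3.922 − 1.968) / 0.0263 = 74.28 mg/L.
Required removal = 1 − 74.28/212 = 64.96 %.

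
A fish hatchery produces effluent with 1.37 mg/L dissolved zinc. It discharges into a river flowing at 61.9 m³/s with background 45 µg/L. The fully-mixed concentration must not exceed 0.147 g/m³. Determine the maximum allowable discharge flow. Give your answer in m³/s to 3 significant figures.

45 µg/L = 0.045 mg/L.
Mass balance at complete mixing: C_std·(Q_w + Q_r) = Q_w·C_e + Q_r·C_b.
Rearranging, Q_w = Q_r·(C_std − C_b)/(C_e − C_std) = 61.9·(0.147 − 0.045) / (1.37 − 0.147) = 5.163 m³/s.

5.16 m³/s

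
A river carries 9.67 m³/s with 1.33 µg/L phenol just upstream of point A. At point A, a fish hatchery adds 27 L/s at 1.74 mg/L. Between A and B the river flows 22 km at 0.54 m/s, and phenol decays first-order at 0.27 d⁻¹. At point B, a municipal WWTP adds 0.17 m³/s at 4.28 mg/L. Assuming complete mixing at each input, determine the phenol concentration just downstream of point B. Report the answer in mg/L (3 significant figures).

1.33 µg/L = 0.00133 mg/L.
27 L/s = 0.027 m³/s.
After input A: C = (9.67·0.00133 + 0.027·1.74) / 9.697 = 0.006171 mg/L.
Over the 22 km reach to input B (t = 4.074e+04 s = 0.4715 d), decay gives C = 0.006171·exp(−0.27·0.4715) = 0.005433 mg/L.
After input B: C = (9.697·0.005433 + 0.17·4.28) / 9.867 = 0.07908 mg/L.

0.0791 mg/L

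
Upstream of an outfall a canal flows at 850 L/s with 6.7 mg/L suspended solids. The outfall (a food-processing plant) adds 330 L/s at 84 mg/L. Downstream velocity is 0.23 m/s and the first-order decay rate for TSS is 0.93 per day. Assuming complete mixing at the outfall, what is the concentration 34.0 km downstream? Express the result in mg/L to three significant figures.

330 L/s = 0.33 m³/s.
850 L/s = 0.85 m³/s.
After complete mixing, C₀ = (0.33·84 + 0.85·6.7) / 1.18 = 28.32 mg/L.
Travel time t = 3.4e+04 m / 0.23 m/s = 1.478e+05 s = 1.711 d.
C = 28.32·exp(−0.93·1.711) = 28.32·0.2037 = 5.768 mg/L.

5.77 mg/L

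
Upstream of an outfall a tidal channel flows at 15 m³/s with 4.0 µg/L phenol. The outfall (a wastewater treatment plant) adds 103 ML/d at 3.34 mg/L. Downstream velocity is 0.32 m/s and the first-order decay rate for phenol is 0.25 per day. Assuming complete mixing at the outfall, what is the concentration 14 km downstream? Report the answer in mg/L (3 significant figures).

103 ML/d = 1.192 m³/s.
4.0 µg/L = 0.004 mg/L.
After complete mixing, C₀ = (1.192·3.34 + 15·0.004) / 16.19 = 0.2496 mg/L.
Travel time t = 1.4e+04 m / 0.32 m/s = 4.375e+04 s = 0.5064 d.
C = 0.2496·exp(−0.25·0.5064) = 0.2496·0.8811 = 0.2199 mg/L.

0.220 mg/L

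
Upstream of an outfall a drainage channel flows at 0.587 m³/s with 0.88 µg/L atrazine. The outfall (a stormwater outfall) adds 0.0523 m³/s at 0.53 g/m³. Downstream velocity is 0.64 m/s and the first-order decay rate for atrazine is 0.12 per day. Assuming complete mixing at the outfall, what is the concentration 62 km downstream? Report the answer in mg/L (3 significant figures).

0.88 µg/L = 0.00088 mg/L.
After complete mixing, C₀ = (0.0523·0.53 + 0.587·0.00088) / 0.6393 = 0.04417 mg/L.
Travel time t = 6.2e+04 m / 0.64 m/s = 9.688e+04 s = 1.121 d.
C = 0.04417·exp(−0.12·1.121) = 0.04417·0.8741 = 0.03861 mg/L.

0.0386 mg/L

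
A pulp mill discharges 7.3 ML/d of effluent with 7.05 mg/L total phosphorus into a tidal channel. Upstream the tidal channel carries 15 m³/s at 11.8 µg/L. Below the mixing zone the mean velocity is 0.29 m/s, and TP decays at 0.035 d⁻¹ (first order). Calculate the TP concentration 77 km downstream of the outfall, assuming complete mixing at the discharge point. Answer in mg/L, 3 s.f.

7.3 ML/d = 0.08449 m³/s.
11.8 µg/L = 0.0118 mg/L.
After complete mixing, C₀ = (0.08449·7.05 + 15·0.0118) / 15.08 = 0.05122 mg/L.
Travel time t = 7.7e+04 m / 0.29 m/s = 2.655e+05 s = 3.073 d.
C = 0.05122·exp(−0.035·3.073) = 0.05122·0.898 = 0.046 mg/L.

0.0460 mg/L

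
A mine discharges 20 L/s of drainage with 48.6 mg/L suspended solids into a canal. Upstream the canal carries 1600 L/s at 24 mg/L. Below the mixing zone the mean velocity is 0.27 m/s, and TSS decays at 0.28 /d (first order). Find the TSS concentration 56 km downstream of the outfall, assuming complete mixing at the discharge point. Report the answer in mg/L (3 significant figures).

20 L/s = 0.02 m³/s.
1600 L/s = 1.6 m³/s.
After complete mixing, C₀ = (0.02·48.6 + 1.6·24) / 1.62 = 24.3 mg/L.
Travel time t = 5.6e+04 m / 0.27 m/s = 2.074e+05 s = 2.401 d.
C = 24.3·exp(−0.28·2.401) = 24.3·0.5106 = 12.41 mg/L.

12.4 mg/L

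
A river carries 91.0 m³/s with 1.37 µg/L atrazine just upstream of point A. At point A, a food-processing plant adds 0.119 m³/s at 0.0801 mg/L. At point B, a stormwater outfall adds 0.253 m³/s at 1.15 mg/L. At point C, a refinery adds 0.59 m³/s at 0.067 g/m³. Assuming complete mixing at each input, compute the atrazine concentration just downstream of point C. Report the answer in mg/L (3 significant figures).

0.00505 mg/L

1.37 µg/L = 0.00137 mg/L.
After input A: C = (91·0.00137 + 0.119·0.0801) / 91.12 = 0.001473 mg/L.
After input B: C = (91.12·0.001473 + 0.253·1.15) / 91.37 = 0.004653 mg/L.
After input C: C = (91.37·0.004653 + 0.59·0.067) / 91.96 = 0.005053 mg/L.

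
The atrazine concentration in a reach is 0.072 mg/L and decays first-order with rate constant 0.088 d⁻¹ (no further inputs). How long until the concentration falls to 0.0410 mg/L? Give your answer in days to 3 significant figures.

6.40 d

t = ln(C₀/C)/k = ln(0.072/0.0410)/0.088 = 0.5631/0.088 = 6.399 d.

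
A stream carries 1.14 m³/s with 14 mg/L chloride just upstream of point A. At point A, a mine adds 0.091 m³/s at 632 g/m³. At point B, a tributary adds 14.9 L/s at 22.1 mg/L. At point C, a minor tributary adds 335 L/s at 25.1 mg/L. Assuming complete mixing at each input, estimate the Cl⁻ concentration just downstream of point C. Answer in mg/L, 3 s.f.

After input A: C = (1.14·14 + 0.091·632) / 1.231 = 59.68 mg/L.
14.9 L/s = 0.0149 m³/s.
After input B: C = (1.231·59.68 + 0.0149·22.1) / 1.246 = 59.24 mg/L.
335 L/s = 0.335 m³/s.
After input C: C = (1.246·59.24 + 0.335·25.1) / 1.581 = 52 mg/L.

52.0 mg/L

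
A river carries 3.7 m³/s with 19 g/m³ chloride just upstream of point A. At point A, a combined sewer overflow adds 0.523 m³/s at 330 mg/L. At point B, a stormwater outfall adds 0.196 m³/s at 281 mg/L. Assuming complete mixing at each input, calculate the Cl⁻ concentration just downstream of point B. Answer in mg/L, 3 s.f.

After input A: C = (3.7·19 + 0.523·330) / 4.223 = 57.52 mg/L.
After input B: C = (4.223·57.52 + 0.196·281) / 4.419 = 67.43 mg/L.

67.4 mg/L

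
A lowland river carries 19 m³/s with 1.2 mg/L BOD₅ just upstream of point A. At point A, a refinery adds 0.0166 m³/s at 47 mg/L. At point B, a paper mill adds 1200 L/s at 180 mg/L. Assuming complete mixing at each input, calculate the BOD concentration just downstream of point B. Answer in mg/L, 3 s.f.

After input A: C = (19·1.2 + 0.0166·47) / 19.02 = 1.24 mg/L.
1200 L/s = 1.2 m³/s.
After input B: C = (19.02·1.24 + 1.2·180) / 20.22 = 11.85 mg/L.

11.9 mg/L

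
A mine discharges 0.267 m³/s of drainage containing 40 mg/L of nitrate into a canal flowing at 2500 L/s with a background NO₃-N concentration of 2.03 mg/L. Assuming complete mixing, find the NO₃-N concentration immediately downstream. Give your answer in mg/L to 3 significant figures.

5.69 mg/L

2500 L/s = 2.5 m³/s.
Flow-weighted mixing gives C = (0.267·40 + 2.5·2.03) / (0.267 + 2.5) = 15.75/2.767 = 5.694 mg/L.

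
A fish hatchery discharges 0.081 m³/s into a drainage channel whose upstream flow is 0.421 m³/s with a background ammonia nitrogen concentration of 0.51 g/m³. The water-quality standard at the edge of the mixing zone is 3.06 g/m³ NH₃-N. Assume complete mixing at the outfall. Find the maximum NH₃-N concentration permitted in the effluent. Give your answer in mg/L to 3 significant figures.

16.3 mg/L

Mass balance: 3.06·0.502 = 0.081·Cₑ + 0.421·0.51.
Cₑ = (1.536 − 0.2147) / 0.081 = 16.31 mg/L.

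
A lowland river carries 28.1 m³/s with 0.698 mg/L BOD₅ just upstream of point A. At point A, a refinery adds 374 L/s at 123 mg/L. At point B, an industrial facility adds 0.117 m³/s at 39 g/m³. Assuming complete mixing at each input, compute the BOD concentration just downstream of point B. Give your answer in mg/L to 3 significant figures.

374 L/s = 0.374 m³/s.
After input A: C = (28.1·0.698 + 0.374·123) / 28.47 = 2.304 mg/L.
After input B: C = (28.47·2.304 + 0.117·39) / 28.59 = 2.455 mg/L.

2.45 mg/L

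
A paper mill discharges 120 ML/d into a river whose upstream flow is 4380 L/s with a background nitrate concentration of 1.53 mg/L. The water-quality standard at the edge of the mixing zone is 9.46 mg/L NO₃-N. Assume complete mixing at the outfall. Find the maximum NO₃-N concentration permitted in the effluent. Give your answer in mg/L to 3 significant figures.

120 ML/d = 1.389 m³/s.
4380 L/s = 4.38 m³/s.
Mass balance: 9.46·5.769 = 1.389·Cₑ + 4.38·1.53.
Cₑ = (54.57 − 6.701) / 1.389 = 34.47 mg/L.

34.5 mg/L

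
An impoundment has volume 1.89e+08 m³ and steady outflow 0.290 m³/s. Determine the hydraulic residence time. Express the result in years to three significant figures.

20.7 yr

Q = 0.290 m³/s × 3.156e+07 s/yr = 9.152e+06 m³/yr.
Hydraulic residence time τ = V/Q = 1.89e+08/9.152e+06 = 20.65 yr.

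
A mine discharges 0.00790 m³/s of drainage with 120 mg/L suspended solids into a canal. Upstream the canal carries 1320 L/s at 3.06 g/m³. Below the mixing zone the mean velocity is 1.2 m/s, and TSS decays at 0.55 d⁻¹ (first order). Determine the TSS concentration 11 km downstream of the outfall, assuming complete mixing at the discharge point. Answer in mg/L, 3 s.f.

3.54 mg/L

1320 L/s = 1.32 m³/s.
After complete mixing, C₀ = (0.0079·120 + 1.32·3.06) / 1.328 = 3.756 mg/L.
Travel time t = 1.1e+04 m / 1.2 m/s = 9167 s = 0.1061 d.
C = 3.756·exp(−0.55·0.1061) = 3.756·0.9433 = 3.543 mg/L.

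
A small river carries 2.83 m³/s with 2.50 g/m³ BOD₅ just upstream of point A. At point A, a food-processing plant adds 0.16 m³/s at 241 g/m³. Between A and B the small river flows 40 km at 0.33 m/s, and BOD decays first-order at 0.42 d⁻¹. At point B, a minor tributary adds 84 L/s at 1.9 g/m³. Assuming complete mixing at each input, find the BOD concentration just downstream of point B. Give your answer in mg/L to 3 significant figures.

8.29 mg/L

After input A: C = (2.83·2.5 + 0.16·241) / 2.99 = 15.26 mg/L.
Over the 40 km reach to input B (t = 1.212e+05 s = 1.403 d), decay gives C = 15.26·exp(−0.42·1.403) = 8.467 mg/L.
84 L/s = 0.084 m³/s.
After input B: C = (2.99·8.467 + 0.084·1.9) / 3.074 = 8.288 mg/L.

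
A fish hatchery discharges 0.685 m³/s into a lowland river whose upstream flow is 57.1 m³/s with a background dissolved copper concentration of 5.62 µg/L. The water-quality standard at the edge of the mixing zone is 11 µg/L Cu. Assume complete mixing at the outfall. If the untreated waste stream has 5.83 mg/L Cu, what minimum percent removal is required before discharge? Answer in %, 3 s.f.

92.1 %

5.62 µg/L = 0.00562 mg/L.
11 µg/L = 0.011 mg/L.
Mass balance: 0.011·57.79 = 0.685·Cₑ + 57.1·0.00562.
Cₑ = (0.6356 − 0.3209) / 0.685 = 0.4595 mg/L.
Required removal = 1 − 0.4595/5.83 = 92.12 %.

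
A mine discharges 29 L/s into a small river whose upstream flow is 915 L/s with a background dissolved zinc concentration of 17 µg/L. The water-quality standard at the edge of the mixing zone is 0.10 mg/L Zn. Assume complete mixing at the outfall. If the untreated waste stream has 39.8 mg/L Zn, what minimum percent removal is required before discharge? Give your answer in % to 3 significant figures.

29 L/s = 0.029 m³/s.
915 L/s = 0.915 m³/s.
17 µg/L = 0.017 mg/L.
Mass balance: 0.1·0.944 = 0.029·Cₑ + 0.915·0.017.
Cₑ = (0.0944 − 0.01556) / 0.029 = 2.719 mg/L.
Required removal = 1 − 2.719/39.8 = 93.17 %.

93.2 %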